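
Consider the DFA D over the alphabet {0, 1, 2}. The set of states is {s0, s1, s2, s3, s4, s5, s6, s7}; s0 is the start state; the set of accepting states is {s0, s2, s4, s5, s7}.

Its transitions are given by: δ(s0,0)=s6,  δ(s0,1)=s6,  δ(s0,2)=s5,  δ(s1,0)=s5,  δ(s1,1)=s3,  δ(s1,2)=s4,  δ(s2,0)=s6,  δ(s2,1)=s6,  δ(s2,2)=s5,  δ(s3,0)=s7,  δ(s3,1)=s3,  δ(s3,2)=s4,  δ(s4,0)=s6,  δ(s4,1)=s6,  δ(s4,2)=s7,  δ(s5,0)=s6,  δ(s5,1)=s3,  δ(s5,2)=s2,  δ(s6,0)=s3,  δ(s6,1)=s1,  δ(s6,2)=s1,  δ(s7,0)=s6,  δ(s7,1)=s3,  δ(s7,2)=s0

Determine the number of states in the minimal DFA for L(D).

All states are reachable from the start state.
P0 = {s0,s2,s4,s5,s7} | {s1,s3,s6}.
On input 0, block {s1,s3,s6} splits into {s1,s3} and {s6}.
Split {s0,s2,s4,s5,s7} by δ(·,1) → {s0,s2,s4} and {s5,s7}.
Stable partition: {s0,s2,s4} | {s1,s3} | {s6} | {s5,s7} — 4 equivalence classes.

4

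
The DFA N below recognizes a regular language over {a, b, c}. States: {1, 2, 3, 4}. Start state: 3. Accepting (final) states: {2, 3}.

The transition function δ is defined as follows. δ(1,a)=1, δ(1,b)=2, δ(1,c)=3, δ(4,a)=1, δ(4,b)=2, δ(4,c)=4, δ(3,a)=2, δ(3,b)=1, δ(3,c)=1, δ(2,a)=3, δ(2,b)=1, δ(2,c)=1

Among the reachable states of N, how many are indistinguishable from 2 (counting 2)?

2

States {4} cannot be reached from the start state, so discard them.
P0 = {2,3} | {1}.
No further refinement is possible. Final partition (2 blocks): {2,3} | {1}.
State 2 belongs to the block {2,3}, which has 2 states.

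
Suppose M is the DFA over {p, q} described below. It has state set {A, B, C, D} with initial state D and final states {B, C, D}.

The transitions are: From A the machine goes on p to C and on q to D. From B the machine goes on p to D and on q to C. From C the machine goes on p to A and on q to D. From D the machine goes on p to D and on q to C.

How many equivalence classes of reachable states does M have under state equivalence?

States {B} cannot be reached from the start state, so discard them.
Initial partition by acceptance: {C,D} | {A}.
Split {C,D} by δ(·,p) → {C} and {D}.
Stable partition: {C} | {A} | {D} — 3 equivalence classes.

3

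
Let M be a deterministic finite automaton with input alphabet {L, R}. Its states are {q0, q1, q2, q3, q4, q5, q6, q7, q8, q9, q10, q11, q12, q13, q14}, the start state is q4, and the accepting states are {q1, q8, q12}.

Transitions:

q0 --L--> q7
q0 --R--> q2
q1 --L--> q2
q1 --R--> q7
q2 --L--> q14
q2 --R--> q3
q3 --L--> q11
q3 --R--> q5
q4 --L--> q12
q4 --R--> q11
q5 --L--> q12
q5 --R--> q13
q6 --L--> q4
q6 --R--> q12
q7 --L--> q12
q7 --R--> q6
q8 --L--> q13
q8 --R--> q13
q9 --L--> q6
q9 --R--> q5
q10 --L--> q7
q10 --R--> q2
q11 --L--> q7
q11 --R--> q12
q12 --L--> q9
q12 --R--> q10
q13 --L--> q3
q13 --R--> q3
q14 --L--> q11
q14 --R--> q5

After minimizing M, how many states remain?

7

States {q0,q1,q8} cannot be reached from the start state, so discard them.
Initial partition by acceptance: {q12} | {q2,q3,q4,q5,q6,q7,q9,q10,q11,q13,q14}.
Split {q2,q3,q4,q5,q6,q7,q9,q10,q11,q13,q14} by δ(·,L) → {q2,q3,q6,q9,q10,q11,q13,q14} and {q4,q5,q7}.
Refine {q2,q3,q6,q9,q10,q11,q13,q14} on symbol L: members go to different blocks, giving {q2,q3,q9,q13,q14} and {q6,q10,q11}.
On input L, block {q2,q3,q9,q13,q14} splits into {q3,q9,q14} and {q2,q13}.
Split {q4,q5,q7} by δ(·,R) → {q4,q7} and {q5}.
Split {q6,q10,q11} by δ(·,R) → {q6,q11} and {q10}.
The partition is now stable with 7 blocks: {q12} | {q3,q9,q14} | {q4,q7} | {q6,q11} | {q2,q13} | {q5} | {q10}.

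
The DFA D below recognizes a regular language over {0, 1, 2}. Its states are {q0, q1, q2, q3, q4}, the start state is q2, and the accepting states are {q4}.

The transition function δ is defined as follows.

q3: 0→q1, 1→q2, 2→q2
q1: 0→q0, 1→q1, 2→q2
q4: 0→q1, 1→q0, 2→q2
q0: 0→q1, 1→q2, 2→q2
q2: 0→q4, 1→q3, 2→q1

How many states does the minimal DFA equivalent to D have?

P0 = {q4} | {q0,q1,q2,q3}.
Refine {q0,q1,q2,q3} on symbol 0: members go to different blocks, giving {q0,q1,q3} and {q2}.
Split {q0,q1,q3} by δ(·,1) → {q0,q3} and {q1}.
Stable partition: {q4} | {q0,q3} | {q2} | {q1} — 4 equivalence classes.

4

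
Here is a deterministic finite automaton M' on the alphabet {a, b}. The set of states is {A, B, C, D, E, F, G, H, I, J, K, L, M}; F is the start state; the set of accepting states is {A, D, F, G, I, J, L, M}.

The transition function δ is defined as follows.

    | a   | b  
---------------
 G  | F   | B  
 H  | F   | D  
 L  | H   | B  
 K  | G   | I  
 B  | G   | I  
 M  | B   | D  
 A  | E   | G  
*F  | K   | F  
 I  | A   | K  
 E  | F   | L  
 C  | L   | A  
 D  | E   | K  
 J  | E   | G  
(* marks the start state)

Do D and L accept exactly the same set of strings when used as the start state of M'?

Reachable states from the start: {A,B,D,E,F,G,H,I,K,L}. Unreachable: {C,J,M} — drop them.
Start with accepting vs non-accepting: {A,D,F,G,I,L} | {B,E,H,K}.
On input a, block {A,D,F,G,I,L} splits into {A,D,F,L} and {G,I}.
Split {A,D,F,L} by δ(·,b) → {D,L} and {A} and {F}.
Split {B,E,H,K} by δ(·,a) → {B,K} and {E,H}.
On input a, block {G,I} splits into {G} and {I}.
The partition is now stable with 7 blocks: {D,L} | {B,K} | {G} | {A} | {F} | {E,H} | {I}.
D and L lie in the same block of the stable partition, so they are equivalent — no string distinguishes them.

Yes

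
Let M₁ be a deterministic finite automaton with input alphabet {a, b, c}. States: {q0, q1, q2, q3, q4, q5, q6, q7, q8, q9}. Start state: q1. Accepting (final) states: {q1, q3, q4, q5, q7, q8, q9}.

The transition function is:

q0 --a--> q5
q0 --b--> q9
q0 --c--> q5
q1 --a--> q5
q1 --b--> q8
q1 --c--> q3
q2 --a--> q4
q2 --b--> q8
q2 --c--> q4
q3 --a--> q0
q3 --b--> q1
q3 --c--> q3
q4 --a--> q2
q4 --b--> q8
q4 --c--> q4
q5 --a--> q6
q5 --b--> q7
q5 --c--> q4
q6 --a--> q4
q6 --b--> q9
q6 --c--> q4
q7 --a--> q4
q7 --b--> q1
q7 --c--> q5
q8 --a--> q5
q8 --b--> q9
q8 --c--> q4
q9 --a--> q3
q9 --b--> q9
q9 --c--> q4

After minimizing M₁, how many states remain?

All states are reachable from the start state.
Initial partition by acceptance: {q1,q3,q4,q5,q7,q8,q9} | {q0,q2,q6}.
On input a, block {q1,q3,q4,q5,q7,q8,q9} splits into {q1,q7,q8,q9} and {q3,q4,q5}.
No further refinement is possible. Final partition (3 blocks): {q1,q7,q8,q9} | {q0,q2,q6} | {q3,q4,q5}.

3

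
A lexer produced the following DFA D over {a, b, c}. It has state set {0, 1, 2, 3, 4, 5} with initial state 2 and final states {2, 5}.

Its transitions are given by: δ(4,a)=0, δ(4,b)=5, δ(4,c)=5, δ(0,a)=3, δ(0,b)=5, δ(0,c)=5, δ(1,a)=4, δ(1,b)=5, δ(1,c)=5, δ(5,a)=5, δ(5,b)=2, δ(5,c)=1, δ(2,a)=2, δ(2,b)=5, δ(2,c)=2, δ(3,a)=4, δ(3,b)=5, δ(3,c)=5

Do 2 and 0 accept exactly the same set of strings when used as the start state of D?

No

Initial partition by acceptance: {2,5} | {0,1,3,4}.
On input c, block {2,5} splits into {2} and {5}.
No further refinement is possible. Final partition (3 blocks): {2} | {0,1,3,4} | {5}.
2 and 0 end up in different blocks, so they are distinguishable. For instance, the string 'ε' is accepted from only 2.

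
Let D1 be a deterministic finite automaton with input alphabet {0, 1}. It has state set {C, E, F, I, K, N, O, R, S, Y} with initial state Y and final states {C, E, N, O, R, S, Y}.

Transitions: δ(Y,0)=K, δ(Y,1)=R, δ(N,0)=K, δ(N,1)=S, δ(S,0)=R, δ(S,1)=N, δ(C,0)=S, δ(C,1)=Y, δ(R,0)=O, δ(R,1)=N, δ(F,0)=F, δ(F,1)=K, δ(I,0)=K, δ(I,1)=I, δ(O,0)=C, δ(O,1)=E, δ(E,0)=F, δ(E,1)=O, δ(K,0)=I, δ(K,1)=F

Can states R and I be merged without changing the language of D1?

Every state is reachable, so we keep all 10.
Initial partition by acceptance: {C,E,N,O,R,S,Y} | {F,I,K}.
Split {C,E,N,O,R,S,Y} by δ(·,0) → {C,O,R,S} and {E,N,Y}.
Stable partition: {C,O,R,S} | {F,I,K} | {E,N,Y} — 3 equivalence classes.
R and I end up in different blocks, so they are distinguishable. For instance, the string 'ε' is accepted from only R.

No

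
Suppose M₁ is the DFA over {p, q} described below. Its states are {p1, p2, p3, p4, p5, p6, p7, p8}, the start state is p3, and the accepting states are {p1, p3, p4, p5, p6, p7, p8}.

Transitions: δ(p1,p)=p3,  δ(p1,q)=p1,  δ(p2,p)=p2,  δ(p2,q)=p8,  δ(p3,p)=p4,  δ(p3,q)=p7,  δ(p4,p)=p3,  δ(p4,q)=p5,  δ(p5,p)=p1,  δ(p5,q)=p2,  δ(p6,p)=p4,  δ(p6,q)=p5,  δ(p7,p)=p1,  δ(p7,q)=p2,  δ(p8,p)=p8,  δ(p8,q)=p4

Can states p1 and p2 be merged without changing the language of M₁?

No

States {p6} cannot be reached from the start state, so discard them.
P0 = {p1,p3,p4,p5,p7,p8} | {p2}.
On input q, block {p1,p3,p4,p5,p7,p8} splits into {p1,p3,p4,p8} and {p5,p7}.
Split {p1,p3,p4,p8} by δ(·,q) → {p1,p8} and {p3,p4}.
Split {p1,p8} by δ(·,p) → {p1} and {p8}.
No further refinement is possible. Final partition (5 blocks): {p1} | {p2} | {p5,p7} | {p3,p4} | {p8}.
p1 and p2 end up in different blocks, so they are distinguishable. For instance, the string 'ε' is accepted from only p1.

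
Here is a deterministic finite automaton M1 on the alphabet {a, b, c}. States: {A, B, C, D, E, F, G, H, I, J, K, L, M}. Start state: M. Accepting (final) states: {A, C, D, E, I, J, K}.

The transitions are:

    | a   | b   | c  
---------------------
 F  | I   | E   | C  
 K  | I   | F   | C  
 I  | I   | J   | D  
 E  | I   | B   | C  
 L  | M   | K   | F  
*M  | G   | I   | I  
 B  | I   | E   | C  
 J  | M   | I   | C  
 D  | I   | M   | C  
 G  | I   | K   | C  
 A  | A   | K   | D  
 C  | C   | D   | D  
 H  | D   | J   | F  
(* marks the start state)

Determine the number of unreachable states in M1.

3

Starting at M and following transitions, the reachable set is {B, C, D, E, F, G, I, J, K, M}. That leaves A, H, L unreachable — 3 in total.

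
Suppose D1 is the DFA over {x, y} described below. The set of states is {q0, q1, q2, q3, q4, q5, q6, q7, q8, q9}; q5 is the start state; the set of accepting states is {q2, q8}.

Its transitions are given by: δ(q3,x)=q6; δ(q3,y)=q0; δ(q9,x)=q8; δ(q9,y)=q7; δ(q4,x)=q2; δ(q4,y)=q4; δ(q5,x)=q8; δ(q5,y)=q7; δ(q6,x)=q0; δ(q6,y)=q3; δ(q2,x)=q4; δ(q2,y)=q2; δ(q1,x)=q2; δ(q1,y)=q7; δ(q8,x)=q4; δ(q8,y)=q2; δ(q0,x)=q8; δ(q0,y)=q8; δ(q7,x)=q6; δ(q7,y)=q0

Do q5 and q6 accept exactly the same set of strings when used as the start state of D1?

No

Reachable states from the start: {q0,q2,q3,q4,q5,q6,q7,q8}. Unreachable: {q1,q9} — drop them.
Start with accepting vs non-accepting: {q2,q8} | {q0,q3,q4,q5,q6,q7}.
On input x, block {q0,q3,q4,q5,q6,q7} splits into {q0,q4,q5} and {q3,q6,q7}.
Refine {q0,q4,q5} on symbol y: members go to different blocks, giving {q0} and {q4} and {q5}.
Split {q3,q6,q7} by δ(·,x) → {q3,q7} and {q6}.
No further refinement is possible. Final partition (6 blocks): {q2,q8} | {q0} | {q3,q7} | {q4} | {q5} | {q6}.
q5 and q6 end up in different blocks, so they are distinguishable. For instance, the string 'x' is accepted from only q5.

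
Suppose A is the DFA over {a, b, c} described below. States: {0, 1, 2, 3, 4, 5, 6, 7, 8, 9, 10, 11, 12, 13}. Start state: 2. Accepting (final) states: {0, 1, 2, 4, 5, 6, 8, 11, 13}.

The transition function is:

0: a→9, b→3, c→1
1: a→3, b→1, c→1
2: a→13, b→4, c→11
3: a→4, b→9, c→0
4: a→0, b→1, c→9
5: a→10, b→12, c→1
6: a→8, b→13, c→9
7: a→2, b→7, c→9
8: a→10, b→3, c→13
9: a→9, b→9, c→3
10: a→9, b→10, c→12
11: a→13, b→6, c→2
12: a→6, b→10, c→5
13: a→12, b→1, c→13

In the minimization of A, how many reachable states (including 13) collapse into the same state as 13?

First remove the unreachable states {7}; 13 states remain.
Initial partition by acceptance: {0,1,2,4,5,6,8,11,13} | {3,9,10,12}.
On input a, block {0,1,2,4,5,6,8,11,13} splits into {0,1,5,8,13} and {2,4,6,11}.
On input b, block {0,1,5,8,13} splits into {0,5,8} and {1,13}.
On input a, block {3,9,10,12} splits into {3,12} and {9,10}.
Split {2,4,6,11} by δ(·,a) → {2,11} and {4,6}.
The partition is now stable with 6 blocks: {0,5,8} | {3,12} | {2,11} | {1,13} | {9,10} | {4,6}.
State 13 belongs to the block {1,13}, which has 2 states.

2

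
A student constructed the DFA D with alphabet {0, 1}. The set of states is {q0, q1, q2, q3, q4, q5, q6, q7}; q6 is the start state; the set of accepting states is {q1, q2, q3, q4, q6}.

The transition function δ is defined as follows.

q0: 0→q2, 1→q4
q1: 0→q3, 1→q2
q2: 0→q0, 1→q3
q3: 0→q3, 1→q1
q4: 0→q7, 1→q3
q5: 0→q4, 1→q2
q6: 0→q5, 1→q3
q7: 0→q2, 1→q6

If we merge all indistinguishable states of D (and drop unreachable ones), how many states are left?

All states are reachable from the start state.
Start with accepting vs non-accepting: {q1,q2,q3,q4,q6} | {q0,q5,q7}.
Refine {q1,q2,q3,q4,q6} on symbol 0: members go to different blocks, giving {q2,q4,q6} and {q1,q3}.
On input 1, block {q1,q3} splits into {q1} and {q3}.
No further refinement is possible. Final partition (4 blocks): {q2,q4,q6} | {q0,q5,q7} | {q1} | {q3}.

4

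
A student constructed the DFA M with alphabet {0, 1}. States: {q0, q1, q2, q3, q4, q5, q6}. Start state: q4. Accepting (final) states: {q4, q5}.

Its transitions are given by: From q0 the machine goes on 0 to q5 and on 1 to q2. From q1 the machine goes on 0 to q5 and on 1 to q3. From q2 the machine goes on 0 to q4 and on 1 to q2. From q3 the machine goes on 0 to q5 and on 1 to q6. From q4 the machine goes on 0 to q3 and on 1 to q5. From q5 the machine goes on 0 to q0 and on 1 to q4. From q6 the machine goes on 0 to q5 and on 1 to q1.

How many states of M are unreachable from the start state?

0

Every one of the 7 states is reachable from q4.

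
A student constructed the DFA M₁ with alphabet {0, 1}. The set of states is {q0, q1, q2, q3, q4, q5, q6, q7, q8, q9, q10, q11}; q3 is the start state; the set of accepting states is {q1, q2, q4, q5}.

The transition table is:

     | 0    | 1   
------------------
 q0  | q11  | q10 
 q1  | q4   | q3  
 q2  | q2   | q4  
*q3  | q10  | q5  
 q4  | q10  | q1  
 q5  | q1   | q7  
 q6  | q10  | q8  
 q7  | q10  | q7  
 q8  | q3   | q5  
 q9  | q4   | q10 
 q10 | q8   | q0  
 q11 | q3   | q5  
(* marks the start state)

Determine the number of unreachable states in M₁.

BFS from q3 reaches {q0, q1, q3, q4, q5, q7, q8, q10, q11}; the 3 state(s) q2, q6, q9 are never visited.

3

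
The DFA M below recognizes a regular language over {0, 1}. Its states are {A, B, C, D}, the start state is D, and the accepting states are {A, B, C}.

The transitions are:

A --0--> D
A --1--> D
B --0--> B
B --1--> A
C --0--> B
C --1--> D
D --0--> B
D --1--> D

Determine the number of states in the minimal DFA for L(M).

3

First remove the unreachable states {C}; 3 states remain.
P0 = {A,B} | {D}.
Refine {A,B} on symbol 0: members go to different blocks, giving {A} and {B}.
No further refinement is possible. Final partition (3 blocks): {A} | {D} | {B}.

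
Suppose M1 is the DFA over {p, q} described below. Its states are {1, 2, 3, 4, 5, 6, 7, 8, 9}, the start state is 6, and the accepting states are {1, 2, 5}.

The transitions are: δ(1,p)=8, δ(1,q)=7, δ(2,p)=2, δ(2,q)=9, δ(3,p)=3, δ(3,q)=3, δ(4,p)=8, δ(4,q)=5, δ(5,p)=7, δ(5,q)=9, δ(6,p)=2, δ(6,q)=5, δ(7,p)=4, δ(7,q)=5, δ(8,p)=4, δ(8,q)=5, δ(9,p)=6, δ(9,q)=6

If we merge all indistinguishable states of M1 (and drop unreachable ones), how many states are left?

First remove the unreachable states {1,3}; 7 states remain.
Initial partition by acceptance: {2,5} | {4,6,7,8,9}.
Split {2,5} by δ(·,p) → {2} and {5}.
Split {4,6,7,8,9} by δ(·,p) → {4,7,8,9} and {6}.
Refine {4,7,8,9} on symbol p: members go to different blocks, giving {4,7,8} and {9}.
No further refinement is possible. Final partition (5 blocks): {2} | {4,7,8} | {5} | {6} | {9}.

5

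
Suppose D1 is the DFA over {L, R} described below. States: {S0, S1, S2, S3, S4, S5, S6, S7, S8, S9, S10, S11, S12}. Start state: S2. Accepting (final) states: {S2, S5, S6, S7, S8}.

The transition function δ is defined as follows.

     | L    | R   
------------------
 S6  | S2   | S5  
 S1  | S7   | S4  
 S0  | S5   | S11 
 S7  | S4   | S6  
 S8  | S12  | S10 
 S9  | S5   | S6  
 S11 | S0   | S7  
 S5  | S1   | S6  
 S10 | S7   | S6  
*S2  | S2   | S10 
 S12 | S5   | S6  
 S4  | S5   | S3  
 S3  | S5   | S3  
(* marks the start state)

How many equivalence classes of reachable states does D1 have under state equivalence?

States {S0,S8,S9,S11,S12} cannot be reached from the start state, so discard them.
P0 = {S2,S5,S6,S7} | {S1,S3,S4,S10}.
Refine {S2,S5,S6,S7} on symbol L: members go to different blocks, giving {S2,S6} and {S5,S7}.
On input R, block {S2,S6} splits into {S2} and {S6}.
On input R, block {S1,S3,S4,S10} splits into {S1,S3,S4} and {S10}.
The partition is now stable with 5 blocks: {S2} | {S1,S3,S4} | {S5,S7} | {S6} | {S10}.

5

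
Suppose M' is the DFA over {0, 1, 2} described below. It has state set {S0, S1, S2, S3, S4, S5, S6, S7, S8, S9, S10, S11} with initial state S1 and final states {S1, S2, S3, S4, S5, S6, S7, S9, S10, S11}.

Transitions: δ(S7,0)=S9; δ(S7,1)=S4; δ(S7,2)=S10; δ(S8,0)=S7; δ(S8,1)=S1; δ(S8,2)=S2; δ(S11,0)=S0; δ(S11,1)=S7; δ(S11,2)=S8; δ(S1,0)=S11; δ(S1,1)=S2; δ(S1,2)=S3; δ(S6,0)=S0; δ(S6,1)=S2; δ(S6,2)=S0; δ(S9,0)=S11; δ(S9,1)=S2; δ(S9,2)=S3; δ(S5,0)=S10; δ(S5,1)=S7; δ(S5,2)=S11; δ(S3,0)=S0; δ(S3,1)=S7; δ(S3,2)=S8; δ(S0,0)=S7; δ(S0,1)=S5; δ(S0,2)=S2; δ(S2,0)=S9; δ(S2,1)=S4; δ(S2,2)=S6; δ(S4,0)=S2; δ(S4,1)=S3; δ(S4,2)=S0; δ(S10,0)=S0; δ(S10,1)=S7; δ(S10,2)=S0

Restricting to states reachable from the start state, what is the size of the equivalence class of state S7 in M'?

2

Every state is reachable, so we keep all 12.
Start with accepting vs non-accepting: {S1,S2,S3,S4,S5,S6,S7,S9,S10,S11} | {S0,S8}.
Refine {S1,S2,S3,S4,S5,S6,S7,S9,S10,S11} on symbol 0: members go to different blocks, giving {S1,S2,S4,S5,S7,S9} and {S3,S6,S10,S11}.
Split {S1,S2,S4,S5,S7,S9} by δ(·,0) → {S1,S5,S9} and {S2,S4,S7}.
Split {S2,S4,S7} by δ(·,0) → {S2,S7} and {S4}.
The partition is now stable with 5 blocks: {S1,S5,S9} | {S0,S8} | {S3,S6,S10,S11} | {S2,S7} | {S4}.
The equivalence class containing S7 is {S2,S7}, of size 2.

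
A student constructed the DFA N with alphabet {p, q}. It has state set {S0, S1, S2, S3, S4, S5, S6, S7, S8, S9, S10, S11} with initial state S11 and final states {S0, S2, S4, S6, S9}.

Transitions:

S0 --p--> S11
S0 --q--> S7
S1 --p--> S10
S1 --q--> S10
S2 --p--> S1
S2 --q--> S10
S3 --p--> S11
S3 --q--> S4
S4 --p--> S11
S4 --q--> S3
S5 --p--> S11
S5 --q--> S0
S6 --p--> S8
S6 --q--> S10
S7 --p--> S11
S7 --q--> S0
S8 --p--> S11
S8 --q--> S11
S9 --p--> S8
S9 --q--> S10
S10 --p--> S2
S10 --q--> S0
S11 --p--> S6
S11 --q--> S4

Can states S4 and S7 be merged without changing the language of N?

No

First remove the unreachable states {S5,S9}; 10 states remain.
Initial partition by acceptance: {S0,S2,S4,S6} | {S1,S3,S7,S8,S10,S11}.
Refine {S1,S3,S7,S8,S10,S11} on symbol p: members go to different blocks, giving {S1,S3,S7,S8} and {S10,S11}.
On input p, block {S0,S2,S4,S6} splits into {S0,S4} and {S2,S6}.
On input q, block {S1,S3,S7,S8} splits into {S1,S8} and {S3,S7}.
Stable partition: {S0,S4} | {S1,S8} | {S10,S11} | {S2,S6} | {S3,S7} — 5 equivalence classes.
S4 and S7 end up in different blocks, so they are distinguishable. For instance, the string 'ε' is accepted from only S4.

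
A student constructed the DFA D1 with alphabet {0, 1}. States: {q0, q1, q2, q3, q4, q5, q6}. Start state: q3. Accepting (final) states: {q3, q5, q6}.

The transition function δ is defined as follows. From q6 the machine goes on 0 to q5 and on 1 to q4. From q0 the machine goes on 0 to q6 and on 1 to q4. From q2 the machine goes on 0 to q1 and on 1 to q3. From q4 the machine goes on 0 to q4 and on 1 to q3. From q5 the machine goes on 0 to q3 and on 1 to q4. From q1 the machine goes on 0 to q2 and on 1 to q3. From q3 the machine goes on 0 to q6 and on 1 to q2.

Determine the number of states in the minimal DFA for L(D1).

Reachable states from the start: {q1,q2,q3,q4,q5,q6}. Unreachable: {q0} — drop them.
Start with accepting vs non-accepting: {q3,q5,q6} | {q1,q2,q4}.
The partition is now stable with 2 blocks: {q3,q5,q6} | {q1,q2,q4}.

2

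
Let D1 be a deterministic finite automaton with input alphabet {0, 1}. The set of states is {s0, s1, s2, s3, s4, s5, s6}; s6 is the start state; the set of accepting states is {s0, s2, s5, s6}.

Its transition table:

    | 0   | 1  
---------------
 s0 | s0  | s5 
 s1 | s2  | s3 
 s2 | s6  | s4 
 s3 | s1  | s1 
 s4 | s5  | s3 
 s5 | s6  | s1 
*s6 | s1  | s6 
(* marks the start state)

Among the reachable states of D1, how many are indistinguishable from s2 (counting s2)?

2

States {s0} cannot be reached from the start state, so discard them.
Initial partition by acceptance: {s2,s5,s6} | {s1,s3,s4}.
On input 0, block {s2,s5,s6} splits into {s2,s5} and {s6}.
Split {s1,s3,s4} by δ(·,0) → {s1,s4} and {s3}.
The partition is now stable with 4 blocks: {s2,s5} | {s1,s4} | {s6} | {s3}.
The equivalence class containing s2 is {s2,s5}, of size 2.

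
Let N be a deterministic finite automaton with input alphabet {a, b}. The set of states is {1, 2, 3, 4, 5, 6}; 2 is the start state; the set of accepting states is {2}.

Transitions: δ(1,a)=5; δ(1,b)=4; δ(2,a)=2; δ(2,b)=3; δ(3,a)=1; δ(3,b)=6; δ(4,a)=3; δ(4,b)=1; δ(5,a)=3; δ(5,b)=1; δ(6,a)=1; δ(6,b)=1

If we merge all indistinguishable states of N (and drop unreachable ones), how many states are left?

All states are reachable from the start state.
Initial partition by acceptance: {2} | {1,3,4,5,6}.
Stable partition: {2} | {1,3,4,5,6} — 2 equivalence classes.

2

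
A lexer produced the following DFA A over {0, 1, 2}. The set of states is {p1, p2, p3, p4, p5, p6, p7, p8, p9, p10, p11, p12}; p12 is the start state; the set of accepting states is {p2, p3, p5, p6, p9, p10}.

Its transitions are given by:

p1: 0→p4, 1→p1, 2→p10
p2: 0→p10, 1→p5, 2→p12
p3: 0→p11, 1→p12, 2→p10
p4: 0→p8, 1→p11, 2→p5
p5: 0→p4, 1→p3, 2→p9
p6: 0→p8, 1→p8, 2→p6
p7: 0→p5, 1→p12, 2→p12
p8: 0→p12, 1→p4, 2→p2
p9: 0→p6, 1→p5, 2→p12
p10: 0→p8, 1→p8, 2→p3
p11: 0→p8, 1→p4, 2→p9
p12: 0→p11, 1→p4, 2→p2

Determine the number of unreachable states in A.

2

BFS from p12 reaches {p2, p3, p4, p5, p6, p8, p9, p10, p11, p12}; the 2 state(s) p1, p7 are never visited.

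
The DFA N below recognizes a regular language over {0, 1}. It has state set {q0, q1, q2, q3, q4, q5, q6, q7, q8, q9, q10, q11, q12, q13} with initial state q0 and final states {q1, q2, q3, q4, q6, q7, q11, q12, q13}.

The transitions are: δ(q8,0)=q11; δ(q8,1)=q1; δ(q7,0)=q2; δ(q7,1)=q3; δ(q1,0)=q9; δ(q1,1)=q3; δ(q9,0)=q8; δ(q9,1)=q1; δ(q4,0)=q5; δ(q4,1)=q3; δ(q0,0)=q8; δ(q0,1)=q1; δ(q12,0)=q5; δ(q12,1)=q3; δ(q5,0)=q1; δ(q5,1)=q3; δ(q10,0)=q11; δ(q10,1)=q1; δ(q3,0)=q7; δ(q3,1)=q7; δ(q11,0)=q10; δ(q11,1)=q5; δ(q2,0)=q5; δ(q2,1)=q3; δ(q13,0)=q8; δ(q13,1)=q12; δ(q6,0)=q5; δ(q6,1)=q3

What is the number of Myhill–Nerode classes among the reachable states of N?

First remove the unreachable states {q4,q6,q12,q13}; 10 states remain.
Start with accepting vs non-accepting: {q1,q2,q3,q7,q11} | {q0,q5,q8,q9,q10}.
Split {q1,q2,q3,q7,q11} by δ(·,0) → {q1,q2,q11} and {q3,q7}.
Refine {q1,q2,q11} on symbol 1: members go to different blocks, giving {q1,q2} and {q11}.
On input 0, block {q0,q5,q8,q9,q10} splits into {q0,q9} and {q8,q10} and {q5}.
On input 0, block {q1,q2} splits into {q1} and {q2}.
Split {q3,q7} by δ(·,0) → {q3} and {q7}.
The partition is now stable with 8 blocks: {q1} | {q0,q9} | {q3} | {q11} | {q8,q10} | {q5} | {q2} | {q7}.

8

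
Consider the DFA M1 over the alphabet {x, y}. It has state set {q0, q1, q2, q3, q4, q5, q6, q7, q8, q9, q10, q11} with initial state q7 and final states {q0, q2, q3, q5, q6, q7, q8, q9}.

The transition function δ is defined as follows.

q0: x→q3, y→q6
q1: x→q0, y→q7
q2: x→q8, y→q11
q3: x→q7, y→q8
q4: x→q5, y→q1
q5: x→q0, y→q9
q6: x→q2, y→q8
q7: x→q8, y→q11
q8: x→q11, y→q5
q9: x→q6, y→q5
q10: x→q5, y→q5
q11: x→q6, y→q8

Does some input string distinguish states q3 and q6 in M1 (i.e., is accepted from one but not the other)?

States {q1,q4,q10} cannot be reached from the start state, so discard them.
P0 = {q0,q2,q3,q5,q6,q7,q8,q9} | {q11}.
Refine {q0,q2,q3,q5,q6,q7,q8,q9} on symbol x: members go to different blocks, giving {q0,q2,q3,q5,q6,q7,q9} and {q8}.
On input x, block {q0,q2,q3,q5,q6,q7,q9} splits into {q0,q3,q5,q6,q9} and {q2,q7}.
Split {q0,q3,q5,q6,q9} by δ(·,x) → {q0,q5,q9} and {q3,q6}.
Refine {q0,q5,q9} on symbol x: members go to different blocks, giving {q0,q9} and {q5}.
On input y, block {q0,q9} splits into {q0} and {q9}.
Stable partition: {q0} | {q11} | {q8} | {q2,q7} | {q3,q6} | {q5} | {q9} — 7 equivalence classes.
q3 and q6 lie in the same block of the stable partition, so they are equivalent — no string distinguishes them.

No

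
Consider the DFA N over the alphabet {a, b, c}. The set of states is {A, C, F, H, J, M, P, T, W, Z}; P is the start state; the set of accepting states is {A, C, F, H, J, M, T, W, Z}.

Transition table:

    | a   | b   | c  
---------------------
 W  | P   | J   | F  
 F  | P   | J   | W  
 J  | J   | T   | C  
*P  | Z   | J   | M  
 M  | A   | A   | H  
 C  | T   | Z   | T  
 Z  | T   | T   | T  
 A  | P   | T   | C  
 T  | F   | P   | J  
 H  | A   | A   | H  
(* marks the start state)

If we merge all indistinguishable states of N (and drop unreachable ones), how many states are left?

Start with accepting vs non-accepting: {A,C,F,H,J,M,T,W,Z} | {P}.
Split {A,C,F,H,J,M,T,W,Z} by δ(·,a) → {C,H,J,M,T,Z} and {A,F,W}.
Split {C,H,J,M,T,Z} by δ(·,a) → {H,M,T} and {C,J,Z}.
Split {H,M,T} by δ(·,b) → {H,M} and {T}.
Refine {A,F,W} on symbol b: members go to different blocks, giving {F,W} and {A}.
Split {C,J,Z} by δ(·,a) → {C,Z} and {J}.
Refine {C,Z} on symbol b: members go to different blocks, giving {Z} and {C}.
No further refinement is possible. Final partition (8 blocks): {H,M} | {P} | {F,W} | {Z} | {T} | {A} | {J} | {C}.

8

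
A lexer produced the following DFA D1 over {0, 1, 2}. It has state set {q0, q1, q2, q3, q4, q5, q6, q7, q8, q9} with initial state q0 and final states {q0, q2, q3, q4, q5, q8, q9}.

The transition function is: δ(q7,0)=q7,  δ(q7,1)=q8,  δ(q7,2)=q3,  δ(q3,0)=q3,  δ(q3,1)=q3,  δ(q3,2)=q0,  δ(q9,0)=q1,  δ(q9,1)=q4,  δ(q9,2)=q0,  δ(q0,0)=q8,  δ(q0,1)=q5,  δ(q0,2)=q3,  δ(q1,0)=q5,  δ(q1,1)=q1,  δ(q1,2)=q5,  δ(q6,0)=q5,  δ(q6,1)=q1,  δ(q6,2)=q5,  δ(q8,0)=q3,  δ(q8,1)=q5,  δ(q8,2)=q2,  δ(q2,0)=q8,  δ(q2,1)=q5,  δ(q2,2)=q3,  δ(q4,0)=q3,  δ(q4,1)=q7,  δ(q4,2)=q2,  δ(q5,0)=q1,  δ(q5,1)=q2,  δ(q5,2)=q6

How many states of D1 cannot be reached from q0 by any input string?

BFS from q0 reaches {q0, q1, q2, q3, q5, q6, q8}; the 3 state(s) q4, q7, q9 are never visited.

3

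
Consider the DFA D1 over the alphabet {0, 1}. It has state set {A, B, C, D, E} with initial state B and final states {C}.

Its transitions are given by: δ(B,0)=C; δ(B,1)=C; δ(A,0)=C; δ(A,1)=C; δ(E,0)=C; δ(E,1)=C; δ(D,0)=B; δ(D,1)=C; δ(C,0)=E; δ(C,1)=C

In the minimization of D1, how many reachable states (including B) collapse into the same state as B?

States {A,D} cannot be reached from the start state, so discard them.
Start with accepting vs non-accepting: {C} | {B,E}.
No further refinement is possible. Final partition (2 blocks): {C} | {B,E}.
State B belongs to the block {B,E}, which has 2 states.

2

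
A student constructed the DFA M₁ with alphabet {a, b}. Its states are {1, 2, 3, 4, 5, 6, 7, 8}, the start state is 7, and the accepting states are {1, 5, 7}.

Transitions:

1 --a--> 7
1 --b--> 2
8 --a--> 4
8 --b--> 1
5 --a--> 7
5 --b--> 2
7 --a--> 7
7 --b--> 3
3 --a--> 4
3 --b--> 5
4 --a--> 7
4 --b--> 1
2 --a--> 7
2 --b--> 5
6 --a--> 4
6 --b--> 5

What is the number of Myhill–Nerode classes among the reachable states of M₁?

4

First remove the unreachable states {6,8}; 6 states remain.
Initial partition by acceptance: {1,5,7} | {2,3,4}.
On input a, block {2,3,4} splits into {2,4} and {3}.
Refine {1,5,7} on symbol b: members go to different blocks, giving {1,5} and {7}.
Stable partition: {1,5} | {2,4} | {3} | {7} — 4 equivalence classes.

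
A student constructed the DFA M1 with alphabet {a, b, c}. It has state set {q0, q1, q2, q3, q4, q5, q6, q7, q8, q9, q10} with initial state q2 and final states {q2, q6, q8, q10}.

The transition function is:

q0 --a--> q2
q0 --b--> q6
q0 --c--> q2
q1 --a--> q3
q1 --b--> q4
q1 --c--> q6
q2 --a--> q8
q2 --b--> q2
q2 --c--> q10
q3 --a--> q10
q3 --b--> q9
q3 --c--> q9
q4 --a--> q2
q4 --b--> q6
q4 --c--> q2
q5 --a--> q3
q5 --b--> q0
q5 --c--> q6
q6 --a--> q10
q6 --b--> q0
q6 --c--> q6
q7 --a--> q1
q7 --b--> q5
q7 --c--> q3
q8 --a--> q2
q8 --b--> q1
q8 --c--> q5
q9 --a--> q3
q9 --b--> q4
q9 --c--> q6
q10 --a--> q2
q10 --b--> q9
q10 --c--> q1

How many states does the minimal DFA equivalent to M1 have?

6

States {q7} cannot be reached from the start state, so discard them.
Start with accepting vs non-accepting: {q2,q6,q8,q10} | {q0,q1,q3,q4,q5,q9}.
Refine {q2,q6,q8,q10} on symbol b: members go to different blocks, giving {q6,q8,q10} and {q2}.
Refine {q6,q8,q10} on symbol a: members go to different blocks, giving {q8,q10} and {q6}.
On input a, block {q0,q1,q3,q4,q5,q9} splits into {q1,q5,q9} and {q0,q4} and {q3}.
The partition is now stable with 6 blocks: {q8,q10} | {q1,q5,q9} | {q2} | {q6} | {q0,q4} | {q3}.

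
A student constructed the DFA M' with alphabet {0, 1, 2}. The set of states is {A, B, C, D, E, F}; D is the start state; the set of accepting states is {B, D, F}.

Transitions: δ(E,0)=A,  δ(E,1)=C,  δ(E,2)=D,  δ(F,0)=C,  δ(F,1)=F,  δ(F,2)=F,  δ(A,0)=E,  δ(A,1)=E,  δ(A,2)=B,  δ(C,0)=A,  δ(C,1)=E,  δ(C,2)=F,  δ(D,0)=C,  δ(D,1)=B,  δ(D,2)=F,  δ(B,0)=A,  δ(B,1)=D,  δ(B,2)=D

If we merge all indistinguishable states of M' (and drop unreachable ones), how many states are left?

2

P0 = {B,D,F} | {A,C,E}.
The partition is now stable with 2 blocks: {B,D,F} | {A,C,E}.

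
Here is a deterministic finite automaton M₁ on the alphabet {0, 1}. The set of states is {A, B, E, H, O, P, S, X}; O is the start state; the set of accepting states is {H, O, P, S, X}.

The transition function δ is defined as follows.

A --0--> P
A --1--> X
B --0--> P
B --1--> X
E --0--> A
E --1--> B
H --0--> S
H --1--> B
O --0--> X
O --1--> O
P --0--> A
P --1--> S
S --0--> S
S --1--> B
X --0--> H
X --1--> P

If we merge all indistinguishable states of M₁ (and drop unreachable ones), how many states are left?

Reachable states from the start: {A,B,H,O,P,S,X}. Unreachable: {E} — drop them.
Start with accepting vs non-accepting: {H,O,P,S,X} | {A,B}.
Split {H,O,P,S,X} by δ(·,0) → {H,O,S,X} and {P}.
On input 1, block {H,O,S,X} splits into {H,S} and {O} and {X}.
No further refinement is possible. Final partition (5 blocks): {H,S} | {A,B} | {P} | {O} | {X}.

5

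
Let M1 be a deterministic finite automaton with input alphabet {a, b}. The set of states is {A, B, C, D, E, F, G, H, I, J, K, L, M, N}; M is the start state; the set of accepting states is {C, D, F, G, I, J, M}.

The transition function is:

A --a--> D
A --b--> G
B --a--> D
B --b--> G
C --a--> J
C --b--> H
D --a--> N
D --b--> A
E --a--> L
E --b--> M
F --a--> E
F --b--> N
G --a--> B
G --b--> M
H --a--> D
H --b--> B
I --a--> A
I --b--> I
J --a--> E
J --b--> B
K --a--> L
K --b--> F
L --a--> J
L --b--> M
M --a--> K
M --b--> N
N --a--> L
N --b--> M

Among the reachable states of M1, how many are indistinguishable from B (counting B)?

2

First remove the unreachable states {C,H,I}; 11 states remain.
Start with accepting vs non-accepting: {D,F,G,J,M} | {A,B,E,K,L,N}.
On input b, block {D,F,G,J,M} splits into {D,F,J,M} and {G}.
On input a, block {A,B,E,K,L,N} splits into {A,B,L} and {E,K,N}.
Refine {D,F,J,M} on symbol b: members go to different blocks, giving {D,J} and {F,M}.
Refine {A,B,L} on symbol b: members go to different blocks, giving {A,B} and {L}.
No further refinement is possible. Final partition (6 blocks): {D,J} | {A,B} | {G} | {E,K,N} | {F,M} | {L}.
State B belongs to the block {A,B}, which has 2 states.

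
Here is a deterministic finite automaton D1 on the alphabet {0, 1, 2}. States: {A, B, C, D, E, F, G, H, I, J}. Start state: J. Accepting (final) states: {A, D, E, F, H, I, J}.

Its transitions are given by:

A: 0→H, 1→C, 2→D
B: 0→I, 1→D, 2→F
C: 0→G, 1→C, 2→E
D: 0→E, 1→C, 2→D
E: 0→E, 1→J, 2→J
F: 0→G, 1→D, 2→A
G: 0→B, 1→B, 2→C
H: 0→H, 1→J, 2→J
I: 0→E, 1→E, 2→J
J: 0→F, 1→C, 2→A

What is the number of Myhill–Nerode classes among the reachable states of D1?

8

All states are reachable from the start state.
Start with accepting vs non-accepting: {A,D,E,F,H,I,J} | {B,C,G}.
Split {A,D,E,F,H,I,J} by δ(·,0) → {A,D,E,H,I,J} and {F}.
On input 0, block {A,D,E,H,I,J} splits into {A,D,E,H,I} and {J}.
Split {A,D,E,H,I} by δ(·,1) → {A,D} and {E,H} and {I}.
Refine {B,C,G} on symbol 0: members go to different blocks, giving {C,G} and {B}.
On input 0, block {C,G} splits into {C} and {G}.
Stable partition: {A,D} | {C} | {F} | {J} | {E,H} | {I} | {B} | {G} — 8 equivalence classes.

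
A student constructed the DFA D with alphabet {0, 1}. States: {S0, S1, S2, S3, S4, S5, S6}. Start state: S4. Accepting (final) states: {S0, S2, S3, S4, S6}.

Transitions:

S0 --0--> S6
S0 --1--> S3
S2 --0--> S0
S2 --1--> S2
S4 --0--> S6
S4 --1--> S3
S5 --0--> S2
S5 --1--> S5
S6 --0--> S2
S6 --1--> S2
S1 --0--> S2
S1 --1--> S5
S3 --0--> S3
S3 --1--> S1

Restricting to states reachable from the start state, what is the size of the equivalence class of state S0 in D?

2

P0 = {S0,S2,S3,S4,S6} | {S1,S5}.
On input 1, block {S0,S2,S3,S4,S6} splits into {S0,S2,S4,S6} and {S3}.
Refine {S0,S2,S4,S6} on symbol 1: members go to different blocks, giving {S0,S4} and {S2,S6}.
Refine {S2,S6} on symbol 0: members go to different blocks, giving {S2} and {S6}.
No further refinement is possible. Final partition (5 blocks): {S0,S4} | {S1,S5} | {S3} | {S2} | {S6}.
State S0 belongs to the block {S0,S4}, which has 2 states.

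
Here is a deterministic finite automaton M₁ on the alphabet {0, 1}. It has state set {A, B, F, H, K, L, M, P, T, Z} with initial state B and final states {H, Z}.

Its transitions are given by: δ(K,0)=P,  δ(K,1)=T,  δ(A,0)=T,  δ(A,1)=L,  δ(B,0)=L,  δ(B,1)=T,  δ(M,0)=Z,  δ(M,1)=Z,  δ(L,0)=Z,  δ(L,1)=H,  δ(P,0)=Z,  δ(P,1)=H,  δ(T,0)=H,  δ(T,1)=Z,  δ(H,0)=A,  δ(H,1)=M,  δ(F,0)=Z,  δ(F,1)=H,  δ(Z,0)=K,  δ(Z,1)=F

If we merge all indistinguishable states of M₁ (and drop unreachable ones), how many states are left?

Every state is reachable, so we keep all 10.
Initial partition by acceptance: {H,Z} | {A,B,F,K,L,M,P,T}.
Refine {A,B,F,K,L,M,P,T} on symbol 0: members go to different blocks, giving {F,L,M,P,T} and {A,B,K}.
Stable partition: {H,Z} | {F,L,M,P,T} | {A,B,K} — 3 equivalence classes.

3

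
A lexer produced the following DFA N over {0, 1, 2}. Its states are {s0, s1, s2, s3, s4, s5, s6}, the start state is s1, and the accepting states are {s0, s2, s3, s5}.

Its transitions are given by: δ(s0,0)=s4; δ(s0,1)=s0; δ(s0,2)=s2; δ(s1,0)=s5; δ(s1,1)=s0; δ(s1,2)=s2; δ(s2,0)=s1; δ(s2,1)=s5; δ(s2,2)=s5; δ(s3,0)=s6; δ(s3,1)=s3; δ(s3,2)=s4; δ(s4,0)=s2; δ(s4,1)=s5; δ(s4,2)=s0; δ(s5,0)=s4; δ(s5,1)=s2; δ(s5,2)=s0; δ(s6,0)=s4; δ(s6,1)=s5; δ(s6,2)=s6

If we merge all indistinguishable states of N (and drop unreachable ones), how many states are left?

Reachable states from the start: {s0,s1,s2,s4,s5}. Unreachable: {s3,s6} — drop them.
Start with accepting vs non-accepting: {s0,s2,s5} | {s1,s4}.
Stable partition: {s0,s2,s5} | {s1,s4} — 2 equivalence classes.

2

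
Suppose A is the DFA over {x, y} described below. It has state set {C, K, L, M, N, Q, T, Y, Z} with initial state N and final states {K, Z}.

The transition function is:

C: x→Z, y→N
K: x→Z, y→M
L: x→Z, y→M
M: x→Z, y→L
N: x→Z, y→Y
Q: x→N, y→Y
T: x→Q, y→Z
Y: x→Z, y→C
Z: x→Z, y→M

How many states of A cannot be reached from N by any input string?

3

No path from N leads to K, Q, T; the other 6 states are all reachable.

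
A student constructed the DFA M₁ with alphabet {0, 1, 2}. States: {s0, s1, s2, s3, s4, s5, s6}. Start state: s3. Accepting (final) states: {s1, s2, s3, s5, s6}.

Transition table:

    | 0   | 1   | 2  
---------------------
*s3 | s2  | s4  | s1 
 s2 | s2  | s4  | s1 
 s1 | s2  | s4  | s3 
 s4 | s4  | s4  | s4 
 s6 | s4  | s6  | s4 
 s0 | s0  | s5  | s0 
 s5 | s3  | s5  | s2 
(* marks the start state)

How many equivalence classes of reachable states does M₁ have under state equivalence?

2

Reachable states from the start: {s1,s2,s3,s4}. Unreachable: {s0,s5,s6} — drop them.
Initial partition by acceptance: {s1,s2,s3} | {s4}.
No further refinement is possible. Final partition (2 blocks): {s1,s2,s3} | {s4}.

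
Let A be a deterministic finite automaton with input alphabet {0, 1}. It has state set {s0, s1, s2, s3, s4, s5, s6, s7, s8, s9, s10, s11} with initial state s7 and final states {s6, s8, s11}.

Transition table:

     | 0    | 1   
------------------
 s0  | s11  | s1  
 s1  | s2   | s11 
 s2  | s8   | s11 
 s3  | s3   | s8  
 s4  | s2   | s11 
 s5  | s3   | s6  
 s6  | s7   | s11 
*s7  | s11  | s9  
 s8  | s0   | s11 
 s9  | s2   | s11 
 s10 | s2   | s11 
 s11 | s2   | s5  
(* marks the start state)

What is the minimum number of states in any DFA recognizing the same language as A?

First remove the unreachable states {s4,s10}; 10 states remain.
P0 = {s6,s8,s11} | {s0,s1,s2,s3,s5,s7,s9}.
On input 1, block {s6,s8,s11} splits into {s6,s8} and {s11}.
Refine {s0,s1,s2,s3,s5,s7,s9} on symbol 0: members go to different blocks, giving {s1,s3,s5,s9} and {s0,s7} and {s2}.
Refine {s1,s3,s5,s9} on symbol 0: members go to different blocks, giving {s1,s9} and {s3,s5}.
No further refinement is possible. Final partition (6 blocks): {s6,s8} | {s1,s9} | {s11} | {s0,s7} | {s2} | {s3,s5}.

6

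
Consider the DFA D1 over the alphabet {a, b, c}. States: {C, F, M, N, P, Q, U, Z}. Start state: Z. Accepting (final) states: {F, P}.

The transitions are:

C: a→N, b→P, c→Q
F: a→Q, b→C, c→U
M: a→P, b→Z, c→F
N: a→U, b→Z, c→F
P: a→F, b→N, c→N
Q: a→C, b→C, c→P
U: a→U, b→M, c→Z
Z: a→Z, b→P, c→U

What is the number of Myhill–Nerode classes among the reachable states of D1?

8

All states are reachable from the start state.
Start with accepting vs non-accepting: {F,P} | {C,M,N,Q,U,Z}.
On input a, block {F,P} splits into {F} and {P}.
Split {C,M,N,Q,U,Z} by δ(·,a) → {C,N,Q,U,Z} and {M}.
Split {C,N,Q,U,Z} by δ(·,b) → {C,Z} and {N,Q} and {U}.
Refine {C,Z} on symbol a: members go to different blocks, giving {C} and {Z}.
Refine {N,Q} on symbol a: members go to different blocks, giving {N} and {Q}.
The partition is now stable with 8 blocks: {F} | {C} | {P} | {M} | {N} | {U} | {Z} | {Q}.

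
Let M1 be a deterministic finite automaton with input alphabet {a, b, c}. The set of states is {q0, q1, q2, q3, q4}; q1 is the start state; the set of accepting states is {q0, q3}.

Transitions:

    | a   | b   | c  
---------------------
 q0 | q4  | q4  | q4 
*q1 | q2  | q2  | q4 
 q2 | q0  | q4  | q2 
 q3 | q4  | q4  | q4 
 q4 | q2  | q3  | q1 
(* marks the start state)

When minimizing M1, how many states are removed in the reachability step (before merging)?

0

Exploring from q1, all states are eventually visited, so none are unreachable.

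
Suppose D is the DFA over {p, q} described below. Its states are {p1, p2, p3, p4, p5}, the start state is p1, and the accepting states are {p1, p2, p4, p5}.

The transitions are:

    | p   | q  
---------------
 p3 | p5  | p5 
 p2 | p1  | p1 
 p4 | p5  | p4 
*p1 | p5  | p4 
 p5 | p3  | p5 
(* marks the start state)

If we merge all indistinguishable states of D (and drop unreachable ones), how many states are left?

First remove the unreachable states {p2}; 4 states remain.
Initial partition by acceptance: {p1,p4,p5} | {p3}.
Split {p1,p4,p5} by δ(·,p) → {p1,p4} and {p5}.
No further refinement is possible. Final partition (3 blocks): {p1,p4} | {p3} | {p5}.

3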